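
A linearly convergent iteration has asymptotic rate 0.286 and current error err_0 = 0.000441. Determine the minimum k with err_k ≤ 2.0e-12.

After k steps, err_k ≈ 0.000441·0.286^k.
Need 0.286^k ≤ 2.0e-12/0.000441 = 4.53515e-09.
k ≥ ln(4.53515e-09)/ln(0.286) = -19.2114/-1.25176 = 15.348.
Smallest integer k = 16.

16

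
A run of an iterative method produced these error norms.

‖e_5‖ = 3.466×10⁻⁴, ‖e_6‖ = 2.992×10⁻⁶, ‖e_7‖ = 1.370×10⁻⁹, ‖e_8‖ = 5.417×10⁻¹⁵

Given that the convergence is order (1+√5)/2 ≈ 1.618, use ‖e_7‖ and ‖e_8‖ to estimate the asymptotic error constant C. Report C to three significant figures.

1.19

C ≈ ‖e_8‖ / ‖e_7‖^1.618
  = 5.417×10⁻¹⁵ / (1.370×10⁻⁹)^1.618
  = 5.417×10⁻¹⁵ / 4.56262e-15 ≈ 1.1873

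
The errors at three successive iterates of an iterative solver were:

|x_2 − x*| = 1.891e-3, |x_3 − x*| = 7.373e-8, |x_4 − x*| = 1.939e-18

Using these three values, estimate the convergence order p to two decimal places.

p ≈ ln(|x_4 − x*|/|x_3 − x*|) / ln(|x_3 − x*|/|x_2 − x*|)
  = ln(1.939e-18/7.373e-8) / ln(7.373e-8/1.891e-3)
  = ln(2.62987e-11) / ln(3.899e-05)
  = -24.36150 / -10.15221 ≈ 2.39963

2.40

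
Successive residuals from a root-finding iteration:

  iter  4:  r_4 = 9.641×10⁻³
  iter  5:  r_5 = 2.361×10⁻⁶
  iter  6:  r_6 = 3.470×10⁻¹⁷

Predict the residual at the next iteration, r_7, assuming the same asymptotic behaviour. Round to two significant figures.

1.1e-49

First estimate the order: p ≈ ln(r_6/r_5) / ln(r_5/r_4) = ln(3.470×10⁻¹⁷/2.361×10⁻⁶)/ln(2.361×10⁻⁶/9.641×10⁻³) = ln(1.46972e-11)/ln(0.000244892) ≈ 2.9999.
Then r_7 ≈ r_6·(r_6/r_5)^p = 3.470×10⁻¹⁷·(1.46972e-11)^2.9999 = 3.470×10⁻¹⁷·3.18264e-33 ≈ 1.104e-49.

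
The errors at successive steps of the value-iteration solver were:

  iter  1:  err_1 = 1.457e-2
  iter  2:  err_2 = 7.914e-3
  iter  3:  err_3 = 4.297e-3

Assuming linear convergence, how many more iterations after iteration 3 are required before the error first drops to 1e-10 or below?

Rate ρ ≈ err_3/err_2 = 4.297e-3/7.914e-3 = 0.5430.
After j more steps, err_{3+j} ≈ 4.297e-3·ρ^j; need ρ^j ≤ 1e-10/4.297e-3 = 2.32721e-08.
j ≥ ln(2.32721e-08)/ln(0.5430) = -17.5760/-0.61065 = 28.782.
So 29 more iterations are needed.

29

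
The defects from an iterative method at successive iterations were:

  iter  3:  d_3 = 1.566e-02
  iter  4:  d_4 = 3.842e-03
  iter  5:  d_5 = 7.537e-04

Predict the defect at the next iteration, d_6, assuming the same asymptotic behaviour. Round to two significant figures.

1.1e-4

First estimate the order: p ≈ ln(d_5/d_4) / ln(d_4/d_3) = ln(7.537e-04/3.842e-03)/ln(3.842e-03/1.566e-02) = ln(0.196174)/ln(0.245338) ≈ 1.1592.
Then d_6 ≈ d_5·(d_5/d_4)^p = 7.537e-04·(0.196174)^1.1592 = 7.537e-04·0.151367 ≈ 0.0001141.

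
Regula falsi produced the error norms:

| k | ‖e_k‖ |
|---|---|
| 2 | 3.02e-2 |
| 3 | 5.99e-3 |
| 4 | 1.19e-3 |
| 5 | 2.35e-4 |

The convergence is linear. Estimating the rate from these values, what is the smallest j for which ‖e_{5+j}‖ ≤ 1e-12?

12

Rate ρ ≈ ‖e_5‖/‖e_4‖ = 2.35e-4/1.19e-3 = 0.1975.
After j more steps, ‖e_{5+j}‖ ≈ 2.35e-4·ρ^j; need ρ^j ≤ 1e-12/2.35e-4 = 4.25532e-09.
j ≥ ln(4.25532e-09)/ln(0.1975) = -19.2751/-1.62202 = 11.883.
So 12 more iterations are needed.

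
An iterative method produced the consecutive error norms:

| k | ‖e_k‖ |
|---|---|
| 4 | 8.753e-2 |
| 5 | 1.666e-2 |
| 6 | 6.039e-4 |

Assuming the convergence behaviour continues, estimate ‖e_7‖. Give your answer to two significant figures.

First estimate the order: p ≈ ln(‖e_6‖/‖e_5‖) / ln(‖e_5‖/‖e_4‖) = ln(6.039e-4/1.666e-2)/ln(1.666e-2/8.753e-2) = ln(0.0362485)/ln(0.190335) ≈ 1.9996.
Then ‖e_7‖ ≈ ‖e_6‖·(‖e_6‖/‖e_5‖)^p = 6.039e-4·(0.0362485)^1.9996 = 6.039e-4·0.0013157 ≈ 7.946e-07.

7.9e-7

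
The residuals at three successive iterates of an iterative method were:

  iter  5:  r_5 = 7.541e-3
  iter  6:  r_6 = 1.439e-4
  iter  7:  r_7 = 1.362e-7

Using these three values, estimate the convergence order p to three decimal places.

p ≈ ln(r_7/r_6) / ln(r_6/r_5)
  = ln(1.362e-7/1.439e-4) / ln(1.439e-4/7.541e-3)
  = ln(0.000946491) / ln(0.0190823)
  = -6.962749 / -3.958994 ≈ 1.758717

1.759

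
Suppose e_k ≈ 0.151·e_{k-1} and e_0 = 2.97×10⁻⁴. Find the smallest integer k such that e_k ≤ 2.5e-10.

After k steps, e_k ≈ 2.97×10⁻⁴·0.151^k.
Need 0.151^k ≤ 2.5e-10/2.97×10⁻⁴ = 8.41751e-07.
k ≥ ln(8.41751e-07)/ln(0.151) = -13.9878/-1.89048 = 7.399.
Smallest integer k = 8.

8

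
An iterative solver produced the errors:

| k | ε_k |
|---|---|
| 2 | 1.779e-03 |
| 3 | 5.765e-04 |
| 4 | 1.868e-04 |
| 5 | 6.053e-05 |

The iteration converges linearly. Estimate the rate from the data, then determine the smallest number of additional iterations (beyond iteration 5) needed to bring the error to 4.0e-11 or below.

13

Rate ρ ≈ ε_5/ε_4 = 6.053e-05/1.868e-04 = 0.3240.
After j more steps, ε_{5+j} ≈ 6.053e-05·ρ^j; need ρ^j ≤ 4.0e-11/6.053e-05 = 6.60829e-07.
j ≥ ln(6.60829e-07)/ln(0.3240) = -14.2298/-1.12701 = 12.626.
So 13 more iterations are needed.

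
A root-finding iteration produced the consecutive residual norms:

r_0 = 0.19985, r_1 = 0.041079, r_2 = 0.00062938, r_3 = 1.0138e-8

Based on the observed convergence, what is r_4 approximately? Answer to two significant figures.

First estimate the order: p ≈ ln(r_3/r_2) / ln(r_2/r_1) = ln(1.0138e-8/0.00062938)/ln(0.00062938/0.041079) = ln(1.61079e-05)/ln(0.0153212) ≈ 2.6412.
Then r_4 ≈ r_3·(r_3/r_2)^p = 1.0138e-8·(1.61079e-05)^2.6412 = 1.0138e-8·2.19195e-13 ≈ 2.222e-21.

2.2e-21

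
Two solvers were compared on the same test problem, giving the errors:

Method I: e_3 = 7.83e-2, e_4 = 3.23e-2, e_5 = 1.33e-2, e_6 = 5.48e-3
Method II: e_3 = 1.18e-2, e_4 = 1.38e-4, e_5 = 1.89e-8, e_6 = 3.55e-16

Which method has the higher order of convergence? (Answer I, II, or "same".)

II

Method I: p ≈ ln(5.48e-3/1.33e-2)/ln(1.33e-2/3.23e-2) ≈ 1.00.
Method II: p ≈ ln(3.55e-16/1.89e-8)/ln(1.89e-8/1.38e-4) ≈ 2.00.
Method II has the higher order (≈2.0 vs ≈1.0).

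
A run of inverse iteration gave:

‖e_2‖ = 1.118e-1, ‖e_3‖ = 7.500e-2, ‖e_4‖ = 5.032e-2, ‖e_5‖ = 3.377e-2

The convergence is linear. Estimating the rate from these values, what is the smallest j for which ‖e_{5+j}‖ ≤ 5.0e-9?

Rate ρ ≈ ‖e_5‖/‖e_4‖ = 3.377e-2/5.032e-2 = 0.6711.
After j more steps, ‖e_{5+j}‖ ≈ 3.377e-2·ρ^j; need ρ^j ≤ 5.0e-9/3.377e-2 = 1.4806e-07.
j ≥ ln(1.4806e-07)/ln(0.6711) = -15.7256/-0.39884 = 39.428.
So 40 more iterations are needed.

40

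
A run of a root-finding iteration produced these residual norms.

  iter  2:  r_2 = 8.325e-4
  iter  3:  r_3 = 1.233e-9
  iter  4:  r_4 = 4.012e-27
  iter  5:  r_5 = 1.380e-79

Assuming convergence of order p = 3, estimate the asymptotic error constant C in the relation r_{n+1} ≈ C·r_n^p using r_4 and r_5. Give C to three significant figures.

2.14

C ≈ r_5 / r_4^3
  = 1.380e-79 / (4.012e-27)^3
  = 1.380e-79 / 6.45777e-80 ≈ 2.137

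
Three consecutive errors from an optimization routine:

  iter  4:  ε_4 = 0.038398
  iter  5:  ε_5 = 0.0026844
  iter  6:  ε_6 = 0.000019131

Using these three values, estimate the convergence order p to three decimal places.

p ≈ ln(ε_6/ε_5) / ln(ε_5/ε_4)
  = ln(0.000019131/0.0026844) / ln(0.0026844/0.038398)
  = ln(0.00712673) / ln(0.0699099)
  = -4.943903 / -2.660548 ≈ 1.858227

1.858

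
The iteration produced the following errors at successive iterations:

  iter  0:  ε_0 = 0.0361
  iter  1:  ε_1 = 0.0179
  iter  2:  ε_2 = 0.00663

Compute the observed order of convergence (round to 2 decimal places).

1.42

p ≈ ln(ε_2/ε_1) / ln(ε_1/ε_0)
  = ln(0.00663/0.0179) / ln(0.0179/0.0361)
  = ln(0.370391) / ln(0.495845)
  = -0.99320 / -0.70149 ≈ 1.41584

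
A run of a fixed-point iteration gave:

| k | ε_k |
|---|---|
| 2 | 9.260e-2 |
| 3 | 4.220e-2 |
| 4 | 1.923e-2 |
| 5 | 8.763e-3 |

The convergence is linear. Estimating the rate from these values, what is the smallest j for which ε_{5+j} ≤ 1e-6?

Rate ρ ≈ ε_5/ε_4 = 8.763e-3/1.923e-2 = 0.4557.
After j more steps, ε_{5+j} ≈ 8.763e-3·ρ^j; need ρ^j ≤ 1e-6/8.763e-3 = 0.000114116.
j ≥ ln(0.000114116)/ln(0.4557) = -9.0783/-0.78592 = 11.551.
So 12 more iterations are needed.

12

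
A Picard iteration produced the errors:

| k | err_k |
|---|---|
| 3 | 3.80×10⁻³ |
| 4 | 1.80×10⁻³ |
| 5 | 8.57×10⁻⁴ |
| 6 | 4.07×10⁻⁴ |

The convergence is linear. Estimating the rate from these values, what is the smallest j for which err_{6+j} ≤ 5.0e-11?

Rate ρ ≈ err_6/err_5 = 4.07×10⁻⁴/8.57×10⁻⁴ = 0.4749.
After j more steps, err_{6+j} ≈ 4.07×10⁻⁴·ρ^j; need ρ^j ≤ 5.0e-11/4.07×10⁻⁴ = 1.2285e-07.
j ≥ ln(1.2285e-07)/ln(0.4749) = -15.9123/-0.74465 = 21.369.
So 22 more iterations are needed.

22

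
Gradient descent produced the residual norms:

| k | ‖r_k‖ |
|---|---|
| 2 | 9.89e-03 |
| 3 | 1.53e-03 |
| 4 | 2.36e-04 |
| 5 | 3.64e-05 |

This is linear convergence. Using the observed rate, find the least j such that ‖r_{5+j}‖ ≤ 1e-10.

7

Rate ρ ≈ ‖r_5‖/‖r_4‖ = 3.64e-05/2.36e-04 = 0.1542.
After j more steps, ‖r_{5+j}‖ ≈ 3.64e-05·ρ^j; need ρ^j ≤ 1e-10/3.64e-05 = 2.74725e-06.
j ≥ ln(2.74725e-06)/ln(0.1542) = -12.8049/-1.86950 = 6.849.
So 7 more iterations are needed.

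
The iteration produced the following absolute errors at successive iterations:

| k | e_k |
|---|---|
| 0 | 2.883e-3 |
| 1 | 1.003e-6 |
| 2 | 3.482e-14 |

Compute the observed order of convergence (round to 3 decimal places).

2.157

p ≈ ln(e_2/e_1) / ln(e_1/e_0)
  = ln(3.482e-14/1.003e-6) / ln(1.003e-6/2.883e-3)
  = ln(3.47159e-08) / ln(0.000347901)
  = -17.176068 / -7.963593 ≈ 2.156824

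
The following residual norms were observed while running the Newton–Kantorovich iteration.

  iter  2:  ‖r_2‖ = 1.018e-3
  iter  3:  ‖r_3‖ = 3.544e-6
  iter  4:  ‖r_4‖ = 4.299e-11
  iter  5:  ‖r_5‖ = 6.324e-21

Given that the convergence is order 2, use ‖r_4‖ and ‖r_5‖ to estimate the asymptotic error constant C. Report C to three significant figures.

3.42

C ≈ ‖r_5‖ / ‖r_4‖^2
  = 6.324e-21 / (4.299e-11)^2
  = 6.324e-21 / 1.84814e-21 ≈ 3.4218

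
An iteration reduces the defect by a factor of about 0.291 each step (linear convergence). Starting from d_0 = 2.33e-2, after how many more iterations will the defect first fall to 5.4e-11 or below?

After k steps, d_k ≈ 2.33e-2·0.291^k.
Need 0.291^k ≤ 5.4e-11/2.33e-2 = 2.3176e-09.
k ≥ ln(2.3176e-09)/ln(0.291) = -19.8827/-1.23443 = 16.107.
Smallest integer k = 17.

17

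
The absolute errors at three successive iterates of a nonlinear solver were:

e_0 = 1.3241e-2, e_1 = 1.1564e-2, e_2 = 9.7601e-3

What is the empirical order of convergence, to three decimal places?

p ≈ ln(e_2/e_1) / ln(e_1/e_0)
  = ln(9.7601e-3/1.1564e-2) / ln(1.1564e-2/1.3241e-2)
  = ln(0.844007) / ln(0.873348)
  = -0.169594 / -0.135421 ≈ 1.252346

1.252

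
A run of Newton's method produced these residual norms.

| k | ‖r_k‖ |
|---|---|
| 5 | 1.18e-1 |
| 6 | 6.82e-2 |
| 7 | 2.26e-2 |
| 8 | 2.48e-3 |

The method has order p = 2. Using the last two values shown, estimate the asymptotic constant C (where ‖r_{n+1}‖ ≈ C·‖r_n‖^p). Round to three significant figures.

4.86

C ≈ ‖r_8‖ / ‖r_7‖^2
  = 2.48e-3 / (2.26e-2)^2
  = 2.48e-3 / 0.00051076 ≈ 4.8555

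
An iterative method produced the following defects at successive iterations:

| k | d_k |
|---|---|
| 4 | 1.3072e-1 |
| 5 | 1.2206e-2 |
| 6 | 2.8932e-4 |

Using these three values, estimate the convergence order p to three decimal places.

1.578

p ≈ ln(d_6/d_5) / ln(d_5/d_4)
  = ln(2.8932e-4/1.2206e-2) / ln(1.2206e-2/1.3072e-1)
  = ln(0.0237031) / ln(0.0933752)
  = -3.742149 / -2.371129 ≈ 1.578214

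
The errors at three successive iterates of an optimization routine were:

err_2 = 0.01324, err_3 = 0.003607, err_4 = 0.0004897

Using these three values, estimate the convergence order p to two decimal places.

p ≈ ln(err_4/err_3) / ln(err_3/err_2)
  = ln(0.0004897/0.003607) / ln(0.003607/0.01324)
  = ln(0.135764) / ln(0.272432)
  = -1.99684 / -1.30037 ≈ 1.53559

1.54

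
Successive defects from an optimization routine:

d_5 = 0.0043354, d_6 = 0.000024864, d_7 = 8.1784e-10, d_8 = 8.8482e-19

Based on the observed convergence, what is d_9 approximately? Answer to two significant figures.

First estimate the order: p ≈ ln(d_8/d_7) / ln(d_7/d_6) = ln(8.8482e-19/8.1784e-10)/ln(8.1784e-10/0.000024864) = ln(1.0819e-09)/ln(3.28925e-05) ≈ 2.0000.
Then d_9 ≈ d_8·(d_8/d_7)^p = 8.8482e-19·(1.0819e-09)^2.0000 = 8.8482e-19·1.17051e-18 ≈ 1.036e-36.

1.0e-36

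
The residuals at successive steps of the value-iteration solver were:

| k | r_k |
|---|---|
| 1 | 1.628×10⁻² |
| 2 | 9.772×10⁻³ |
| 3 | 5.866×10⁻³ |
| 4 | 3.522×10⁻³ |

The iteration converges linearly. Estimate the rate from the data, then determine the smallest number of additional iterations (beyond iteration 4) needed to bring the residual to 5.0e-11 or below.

Rate ρ ≈ r_4/r_3 = 3.522×10⁻³/5.866×10⁻³ = 0.6004.
After j more steps, r_{4+j} ≈ 3.522×10⁻³·ρ^j; need ρ^j ≤ 5.0e-11/3.522×10⁻³ = 1.41965e-08.
j ≥ ln(1.41965e-08)/ln(0.6004) = -18.0703/-0.51016 = 35.421.
So 36 more iterations are needed.

36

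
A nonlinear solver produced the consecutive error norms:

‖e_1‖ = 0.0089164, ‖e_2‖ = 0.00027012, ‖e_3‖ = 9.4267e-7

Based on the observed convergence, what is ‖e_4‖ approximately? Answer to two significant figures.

1.0e-10

First estimate the order: p ≈ ln(‖e_3‖/‖e_2‖) / ln(‖e_2‖/‖e_1‖) = ln(9.4267e-7/0.00027012)/ln(0.00027012/0.0089164) = ln(0.00348982)/ln(0.0302947) ≈ 1.6180.
Then ‖e_4‖ ≈ ‖e_3‖·(‖e_3‖/‖e_2‖)^p = 9.4267e-7·(0.00348982)^1.6180 = 9.4267e-7·0.000105744 ≈ 9.968e-11.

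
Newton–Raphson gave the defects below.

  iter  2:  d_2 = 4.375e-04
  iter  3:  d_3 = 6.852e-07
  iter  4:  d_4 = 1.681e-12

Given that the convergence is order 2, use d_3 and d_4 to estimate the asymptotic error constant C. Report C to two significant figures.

3.6

C ≈ d_4 / d_3^2
  = 1.681e-12 / (6.852e-07)^2
  = 1.681e-12 / 4.69499e-13 ≈ 3.5804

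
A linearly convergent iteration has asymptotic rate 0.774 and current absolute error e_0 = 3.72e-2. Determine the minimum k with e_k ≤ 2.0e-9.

66

After k steps, e_k ≈ 3.72e-2·0.774^k.
Need 0.774^k ≤ 2.0e-9/3.72e-2 = 5.37634e-08.
k ≥ ln(5.37634e-08)/ln(0.774) = -16.7387/-0.25618 = 65.340.
Smallest integer k = 66.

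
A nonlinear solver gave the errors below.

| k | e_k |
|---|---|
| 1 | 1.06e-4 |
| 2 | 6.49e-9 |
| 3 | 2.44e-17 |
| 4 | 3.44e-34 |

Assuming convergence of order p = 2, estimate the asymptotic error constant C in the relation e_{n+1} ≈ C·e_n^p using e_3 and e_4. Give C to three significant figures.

0.578

C ≈ e_4 / e_3^2
  = 3.44e-34 / (2.44e-17)^2
  = 3.44e-34 / 5.9536e-34 ≈ 0.5778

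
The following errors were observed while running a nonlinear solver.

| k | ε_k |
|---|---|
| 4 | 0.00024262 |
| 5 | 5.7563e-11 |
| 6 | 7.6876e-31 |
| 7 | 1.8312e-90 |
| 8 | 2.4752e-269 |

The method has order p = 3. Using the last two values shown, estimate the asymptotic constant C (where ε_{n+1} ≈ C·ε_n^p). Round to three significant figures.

C ≈ ε_8 / ε_7^3
  = 2.4752e-269 / (1.8312e-90)^3
  = 2.4752e-269 / 6.14055e-270 ≈ 4.0309

4.03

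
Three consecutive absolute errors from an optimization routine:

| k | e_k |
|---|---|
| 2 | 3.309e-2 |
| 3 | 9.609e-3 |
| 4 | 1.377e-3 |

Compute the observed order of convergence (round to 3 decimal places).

p ≈ ln(e_4/e_3) / ln(e_3/e_2)
  = ln(1.377e-3/9.609e-3) / ln(9.609e-3/3.309e-2)
  = ln(0.143303) / ln(0.29039)
  = -1.942794 / -1.236530 ≈ 1.571166

1.571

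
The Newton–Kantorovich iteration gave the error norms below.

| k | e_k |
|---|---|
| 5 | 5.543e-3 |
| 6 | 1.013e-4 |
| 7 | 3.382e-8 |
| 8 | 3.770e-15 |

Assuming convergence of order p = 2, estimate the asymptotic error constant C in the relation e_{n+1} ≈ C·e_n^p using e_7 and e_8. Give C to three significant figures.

C ≈ e_8 / e_7^2
  = 3.770e-15 / (3.382e-8)^2
  = 3.770e-15 / 1.14379e-15 ≈ 3.2961

3.30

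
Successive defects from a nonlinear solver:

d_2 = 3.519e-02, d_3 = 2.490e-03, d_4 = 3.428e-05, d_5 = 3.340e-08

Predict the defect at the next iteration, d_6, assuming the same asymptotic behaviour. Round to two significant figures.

4.5e-13

First estimate the order: p ≈ ln(d_5/d_4) / ln(d_4/d_3) = ln(3.340e-08/3.428e-05)/ln(3.428e-05/2.490e-03) = ln(0.000974329)/ln(0.0137671) ≈ 1.6180.
Then d_6 ≈ d_5·(d_5/d_4)^p = 3.340e-08·(0.000974329)^1.6180 = 3.340e-08·1.34192e-05 ≈ 4.482e-13.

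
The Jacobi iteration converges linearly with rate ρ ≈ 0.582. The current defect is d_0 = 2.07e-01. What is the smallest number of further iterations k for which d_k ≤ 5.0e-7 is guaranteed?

After k steps, d_k ≈ 2.07e-01·0.582^k.
Need 0.582^k ≤ 5.0e-7/2.07e-01 = 2.41546e-06.
k ≥ ln(2.41546e-06)/ln(0.582) = -12.9336/-0.54128 = 23.894.
Smallest integer k = 24.

24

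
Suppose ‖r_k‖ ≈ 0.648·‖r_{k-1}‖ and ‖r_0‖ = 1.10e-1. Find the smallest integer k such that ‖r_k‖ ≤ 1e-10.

48

After k steps, ‖r_k‖ ≈ 1.10e-1·0.648^k.
Need 0.648^k ≤ 1e-10/1.10e-1 = 9.09091e-10.
k ≥ ln(9.09091e-10)/ln(0.648) = -20.8186/-0.43386 = 47.985.
Smallest integer k = 48.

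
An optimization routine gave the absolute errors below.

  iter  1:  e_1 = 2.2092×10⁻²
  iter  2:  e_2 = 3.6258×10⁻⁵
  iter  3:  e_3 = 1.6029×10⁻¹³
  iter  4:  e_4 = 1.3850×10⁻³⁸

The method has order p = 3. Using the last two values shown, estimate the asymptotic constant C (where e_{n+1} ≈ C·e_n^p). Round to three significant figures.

C ≈ e_4 / e_3^3
  = 1.3850×10⁻³⁸ / (1.6029×10⁻¹³)^3
  = 1.3850×10⁻³⁸ / 4.11831e-39 ≈ 3.363

3.36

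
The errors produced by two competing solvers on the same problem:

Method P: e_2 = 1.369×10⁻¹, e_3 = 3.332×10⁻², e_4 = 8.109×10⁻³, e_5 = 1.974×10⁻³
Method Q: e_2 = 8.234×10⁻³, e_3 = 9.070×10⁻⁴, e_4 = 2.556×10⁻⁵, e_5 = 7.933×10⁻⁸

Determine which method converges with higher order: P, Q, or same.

Method P: p ≈ ln(1.974×10⁻³/8.109×10⁻³)/ln(8.109×10⁻³/3.332×10⁻²) ≈ 1.00.
Method Q: p ≈ ln(7.933×10⁻⁸/2.556×10⁻⁵)/ln(2.556×10⁻⁵/9.070×10⁻⁴) ≈ 1.62.
Method Q has the higher order (≈1.6 vs ≈1.0).

Q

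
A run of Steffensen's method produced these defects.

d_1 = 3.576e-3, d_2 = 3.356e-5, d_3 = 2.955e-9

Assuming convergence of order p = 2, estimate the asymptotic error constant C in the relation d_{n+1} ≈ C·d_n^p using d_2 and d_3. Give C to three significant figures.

C ≈ d_3 / d_2^2
  = 2.955e-9 / (3.356e-5)^2
  = 2.955e-9 / 1.12627e-09 ≈ 2.6237

2.62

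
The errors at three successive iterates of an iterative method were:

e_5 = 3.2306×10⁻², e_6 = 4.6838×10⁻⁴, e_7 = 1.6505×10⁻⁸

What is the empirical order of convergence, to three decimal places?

p ≈ ln(e_7/e_6) / ln(e_6/e_5)
  = ln(1.6505×10⁻⁸/4.6838×10⁻⁴) / ln(4.6838×10⁻⁴/3.2306×10⁻²)
  = ln(3.52385e-05) / ln(0.0144982)
  = -10.253371 / -4.233731 ≈ 2.421829

2.422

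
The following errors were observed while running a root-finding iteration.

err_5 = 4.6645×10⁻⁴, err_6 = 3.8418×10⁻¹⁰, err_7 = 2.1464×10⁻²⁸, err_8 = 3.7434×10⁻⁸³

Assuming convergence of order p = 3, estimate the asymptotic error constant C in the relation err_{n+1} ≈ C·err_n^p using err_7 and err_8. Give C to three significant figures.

3.79

C ≈ err_8 / err_7^3
  = 3.7434×10⁻⁸³ / (2.1464×10⁻²⁸)^3
  = 3.7434×10⁻⁸³ / 9.88854e-84 ≈ 3.7856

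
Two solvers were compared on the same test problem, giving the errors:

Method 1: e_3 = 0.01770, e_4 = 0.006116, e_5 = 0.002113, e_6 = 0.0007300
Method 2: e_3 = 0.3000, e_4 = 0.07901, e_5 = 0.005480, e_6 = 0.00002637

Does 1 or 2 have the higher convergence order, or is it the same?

2

Method 1: p ≈ ln(0.0007300/0.002113)/ln(0.002113/0.006116) ≈ 1.00.
Method 2: p ≈ ln(0.00002637/0.005480)/ln(0.005480/0.07901) ≈ 2.00.
Method 2 has the higher order (≈2.0 vs ≈1.0).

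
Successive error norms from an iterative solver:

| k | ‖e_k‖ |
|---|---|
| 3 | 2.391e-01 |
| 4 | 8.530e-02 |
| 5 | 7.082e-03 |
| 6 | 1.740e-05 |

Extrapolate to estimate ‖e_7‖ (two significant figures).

First estimate the order: p ≈ ln(‖e_6‖/‖e_5‖) / ln(‖e_5‖/‖e_4‖) = ln(1.740e-05/7.082e-03)/ln(7.082e-03/8.530e-02) = ln(0.00245693)/ln(0.0830246) ≈ 2.4145.
Then ‖e_7‖ ≈ ‖e_6‖·(‖e_6‖/‖e_5‖)^p = 1.740e-05·(0.00245693)^2.4145 = 1.740e-05·5.00154e-07 ≈ 8.703e-12.

8.7e-12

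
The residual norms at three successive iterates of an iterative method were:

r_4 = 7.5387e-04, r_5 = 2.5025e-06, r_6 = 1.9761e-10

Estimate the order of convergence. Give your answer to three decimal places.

p ≈ ln(r_6/r_5) / ln(r_5/r_4)
  = ln(1.9761e-10/2.5025e-06) / ln(2.5025e-06/7.5387e-04)
  = ln(7.8965e-05) / ln(0.00331954)
  = -9.446506 / -5.707929 ≈ 1.654980

1.655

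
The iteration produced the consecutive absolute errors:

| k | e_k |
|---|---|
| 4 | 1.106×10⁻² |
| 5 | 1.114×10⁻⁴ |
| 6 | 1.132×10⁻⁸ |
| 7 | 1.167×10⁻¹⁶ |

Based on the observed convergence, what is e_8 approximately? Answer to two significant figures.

1.2e-32

First estimate the order: p ≈ ln(e_7/e_6) / ln(e_6/e_5) = ln(1.167×10⁻¹⁶/1.132×10⁻⁸)/ln(1.132×10⁻⁸/1.114×10⁻⁴) = ln(1.03092e-08)/ln(0.000101616) ≈ 2.0002.
Then e_8 ≈ e_7·(e_7/e_6)^p = 1.167×10⁻¹⁶·(1.03092e-08)^2.0002 = 1.167×10⁻¹⁶·1.05889e-16 ≈ 1.236e-32.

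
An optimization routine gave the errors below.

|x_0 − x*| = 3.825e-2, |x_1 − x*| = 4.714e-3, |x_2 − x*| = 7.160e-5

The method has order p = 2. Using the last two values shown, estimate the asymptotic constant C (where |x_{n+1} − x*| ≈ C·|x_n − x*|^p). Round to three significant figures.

C ≈ |x_2 − x*| / |x_1 − x*|^2
  = 7.160e-5 / (4.714e-3)^2
  = 7.160e-5 / 2.22218e-05 ≈ 3.2221

3.22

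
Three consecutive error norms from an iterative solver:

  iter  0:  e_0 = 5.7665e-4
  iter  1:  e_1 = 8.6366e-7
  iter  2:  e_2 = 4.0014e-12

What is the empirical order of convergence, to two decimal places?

1.89

p ≈ ln(e_2/e_1) / ln(e_1/e_0)
  = ln(4.0014e-12/8.6366e-7) / ln(8.6366e-7/5.7665e-4)
  = ln(4.63307e-06) / ln(0.00149772)
  = -12.28229 / -6.50381 ≈ 1.88848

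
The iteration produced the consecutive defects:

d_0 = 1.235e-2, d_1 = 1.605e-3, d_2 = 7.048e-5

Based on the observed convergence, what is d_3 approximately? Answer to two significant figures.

First estimate the order: p ≈ ln(d_2/d_1) / ln(d_1/d_0) = ln(7.048e-5/1.605e-3)/ln(1.605e-3/1.235e-2) = ln(0.0439128)/ln(0.12996) ≈ 1.5317.
Then d_3 ≈ d_2·(d_2/d_1)^p = 7.048e-5·(0.0439128)^1.5317 = 7.048e-5·0.00833406 ≈ 5.874e-07.

5.9e-7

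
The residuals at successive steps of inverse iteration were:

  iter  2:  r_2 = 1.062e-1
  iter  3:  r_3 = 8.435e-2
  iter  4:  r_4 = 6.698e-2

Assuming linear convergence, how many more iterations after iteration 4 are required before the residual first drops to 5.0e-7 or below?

Rate ρ ≈ r_4/r_3 = 6.698e-2/8.435e-2 = 0.7941.
After j more steps, r_{4+j} ≈ 6.698e-2·ρ^j; need ρ^j ≤ 5.0e-7/6.698e-2 = 7.46491e-06.
j ≥ ln(7.46491e-06)/ln(0.7941) = -11.8053/-0.23055 = 51.205.
So 52 more iterations are needed.

52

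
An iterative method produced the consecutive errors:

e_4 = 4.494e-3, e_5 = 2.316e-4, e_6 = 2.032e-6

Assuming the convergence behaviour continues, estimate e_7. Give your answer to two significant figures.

1.1e-9

First estimate the order: p ≈ ln(e_6/e_5) / ln(e_5/e_4) = ln(2.032e-6/2.316e-4)/ln(2.316e-4/4.494e-3) = ln(0.00877375)/ln(0.0515354) ≈ 1.5970.
Then e_7 ≈ e_6·(e_6/e_5)^p = 2.032e-6·(0.00877375)^1.5970 = 2.032e-6·0.000519119 ≈ 1.055e-09.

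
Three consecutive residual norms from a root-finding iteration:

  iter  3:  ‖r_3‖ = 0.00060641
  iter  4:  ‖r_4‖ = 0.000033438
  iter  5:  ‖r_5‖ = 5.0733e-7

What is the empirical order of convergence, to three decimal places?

p ≈ ln(‖r_5‖/‖r_4‖) / ln(‖r_4‖/‖r_3‖)
  = ln(5.0733e-7/0.000033438) / ln(0.000033438/0.00060641)
  = ln(0.0151723) / ln(0.0551409)
  = -4.188284 / -2.897864 ≈ 1.445300

1.445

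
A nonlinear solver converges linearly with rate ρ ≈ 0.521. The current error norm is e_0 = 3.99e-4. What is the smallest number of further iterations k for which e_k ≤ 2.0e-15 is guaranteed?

40

After k steps, e_k ≈ 3.99e-4·0.521^k.
Need 0.521^k ≤ 2.0e-15/3.99e-4 = 5.01253e-12.
k ≥ ln(5.01253e-12)/ln(0.521) = -26.0191/-0.65201 = 39.906.
Smallest integer k = 40.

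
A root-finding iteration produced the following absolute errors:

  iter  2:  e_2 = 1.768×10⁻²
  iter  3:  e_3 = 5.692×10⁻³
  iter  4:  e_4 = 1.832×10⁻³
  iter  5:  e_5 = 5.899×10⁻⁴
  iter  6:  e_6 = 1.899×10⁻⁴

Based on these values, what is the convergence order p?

1

Consecutive ratios: e_6/e_5 = 1.899×10⁻⁴/5.899×10⁻⁴ = 0.321919, e_5/e_4 = 5.899×10⁻⁴/1.832×10⁻³ = 0.321998.
p ≈ ln(0.321919)/ln(0.321998) = -1.1335/-1.1332 ≈ 1.00.
So the convergence is linear (order 1).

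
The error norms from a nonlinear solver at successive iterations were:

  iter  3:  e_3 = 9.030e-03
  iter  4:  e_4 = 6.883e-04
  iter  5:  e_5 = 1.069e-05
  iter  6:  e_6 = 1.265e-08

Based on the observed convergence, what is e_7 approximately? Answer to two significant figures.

2.3e-13

First estimate the order: p ≈ ln(e_6/e_5) / ln(e_5/e_4) = ln(1.265e-08/1.069e-05)/ln(1.069e-05/6.883e-04) = ln(0.00118335)/ln(0.015531) ≈ 1.6181.
Then e_7 ≈ e_6·(e_6/e_5)^p = 1.265e-08·(0.00118335)^1.6181 = 1.265e-08·1.83656e-05 ≈ 2.323e-13.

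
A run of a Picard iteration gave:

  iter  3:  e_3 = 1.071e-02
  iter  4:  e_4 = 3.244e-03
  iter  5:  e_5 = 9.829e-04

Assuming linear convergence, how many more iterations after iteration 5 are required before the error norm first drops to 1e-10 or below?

Rate ρ ≈ e_5/e_4 = 9.829e-04/3.244e-03 = 0.3030.
After j more steps, e_{5+j} ≈ 9.829e-04·ρ^j; need ρ^j ≤ 1e-10/9.829e-04 = 1.0174e-07.
j ≥ ln(1.0174e-07)/ln(0.3030) = -16.1008/-1.19402 = 13.485.
So 14 more iterations are needed.

14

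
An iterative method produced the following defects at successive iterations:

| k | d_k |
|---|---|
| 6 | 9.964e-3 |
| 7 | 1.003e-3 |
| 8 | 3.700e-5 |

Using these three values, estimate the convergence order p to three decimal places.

p ≈ ln(d_8/d_7) / ln(d_7/d_6)
  = ln(3.700e-5/1.003e-3) / ln(1.003e-3/9.964e-3)
  = ln(0.0368893) / ln(0.100662)
  = -3.299834 / -2.295987 ≈ 1.437218

1.437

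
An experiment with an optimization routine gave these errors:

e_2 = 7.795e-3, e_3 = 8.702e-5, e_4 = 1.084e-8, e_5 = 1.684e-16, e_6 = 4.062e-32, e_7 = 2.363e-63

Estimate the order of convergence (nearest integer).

Consecutive ratios: e_7/e_6 = 2.363e-63/4.062e-32 = 5.81733e-32, e_6/e_5 = 4.062e-32/1.684e-16 = 2.41211e-16.
p ≈ ln(5.81733e-32)/ln(2.41211e-16) = -71.9219/-35.9609 ≈ 2.00.
So the convergence is quadratic (order 2).

2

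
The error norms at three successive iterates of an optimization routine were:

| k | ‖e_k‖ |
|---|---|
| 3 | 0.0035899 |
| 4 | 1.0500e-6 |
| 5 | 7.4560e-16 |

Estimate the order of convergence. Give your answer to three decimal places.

2.589

p ≈ ln(‖e_5‖/‖e_4‖) / ln(‖e_4‖/‖e_3‖)
  = ln(7.4560e-16/1.0500e-6) / ln(1.0500e-6/0.0035899)
  = ln(7.10095e-10) / ln(0.000292487)
  = -21.065622 / -8.137090 ≈ 2.588840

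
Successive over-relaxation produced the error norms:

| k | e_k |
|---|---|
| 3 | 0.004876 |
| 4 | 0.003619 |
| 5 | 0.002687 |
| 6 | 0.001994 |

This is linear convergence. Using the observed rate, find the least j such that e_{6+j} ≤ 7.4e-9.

42

Rate ρ ≈ e_6/e_5 = 0.001994/0.002687 = 0.7421.
After j more steps, e_{6+j} ≈ 0.001994·ρ^j; need ρ^j ≤ 7.4e-9/0.001994 = 3.71113e-06.
j ≥ ln(3.71113e-06)/ln(0.7421) = -12.5042/-0.29827 = 41.922.
So 42 more iterations are needed.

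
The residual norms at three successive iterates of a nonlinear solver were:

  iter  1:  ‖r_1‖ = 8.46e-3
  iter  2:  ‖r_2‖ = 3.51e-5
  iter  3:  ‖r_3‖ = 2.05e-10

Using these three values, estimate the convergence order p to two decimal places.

2.20

p ≈ ln(‖r_3‖/‖r_2‖) / ln(‖r_2‖/‖r_1‖)
  = ln(2.05e-10/3.51e-5) / ln(3.51e-5/8.46e-3)
  = ln(5.84046e-06) / ln(0.00414894)
  = -12.05070 / -5.48490 ≈ 2.19707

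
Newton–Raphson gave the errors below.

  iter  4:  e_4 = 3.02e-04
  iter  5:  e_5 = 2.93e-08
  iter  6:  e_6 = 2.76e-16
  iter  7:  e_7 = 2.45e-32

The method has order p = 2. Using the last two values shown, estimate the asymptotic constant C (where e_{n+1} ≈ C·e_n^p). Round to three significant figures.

C ≈ e_7 / e_6^2
  = 2.45e-32 / (2.76e-16)^2
  = 2.45e-32 / 7.6176e-32 ≈ 0.32162

0.322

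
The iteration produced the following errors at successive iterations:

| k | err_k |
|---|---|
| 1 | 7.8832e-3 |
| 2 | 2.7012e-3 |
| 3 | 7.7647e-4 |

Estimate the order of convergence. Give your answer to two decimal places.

1.16

p ≈ ln(err_3/err_2) / ln(err_2/err_1)
  = ln(7.7647e-4/2.7012e-3) / ln(2.7012e-3/7.8832e-3)
  = ln(0.287454) / ln(0.342653)
  = -1.24669 / -1.07104 ≈ 1.16400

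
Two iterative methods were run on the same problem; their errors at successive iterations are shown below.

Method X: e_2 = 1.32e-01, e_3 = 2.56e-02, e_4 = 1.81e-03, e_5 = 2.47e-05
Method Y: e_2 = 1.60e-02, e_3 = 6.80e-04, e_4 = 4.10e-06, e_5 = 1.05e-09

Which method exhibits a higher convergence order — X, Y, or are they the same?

Method X: p ≈ ln(2.47e-05/1.81e-03)/ln(1.81e-03/2.56e-02) ≈ 1.62.
Method Y: p ≈ ln(1.05e-09/4.10e-06)/ln(4.10e-06/6.80e-04) ≈ 1.62.
Both orders ≈ 1.6 — effectively the same.

same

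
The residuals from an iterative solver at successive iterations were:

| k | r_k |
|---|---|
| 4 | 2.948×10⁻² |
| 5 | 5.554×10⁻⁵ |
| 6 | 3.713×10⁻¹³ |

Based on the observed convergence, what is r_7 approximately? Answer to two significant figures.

First estimate the order: p ≈ ln(r_6/r_5) / ln(r_5/r_4) = ln(3.713×10⁻¹³/5.554×10⁻⁵)/ln(5.554×10⁻⁵/2.948×10⁻²) = ln(6.68527e-09)/ln(0.00188399) ≈ 3.0000.
Then r_7 ≈ r_6·(r_6/r_5)^p = 3.713×10⁻¹³·(6.68527e-09)^3.0000 = 3.713×10⁻¹³·2.98784e-25 ≈ 1.109e-37.

1.1e-37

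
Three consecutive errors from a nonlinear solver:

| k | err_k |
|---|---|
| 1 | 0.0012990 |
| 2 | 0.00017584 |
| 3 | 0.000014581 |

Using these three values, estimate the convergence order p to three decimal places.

1.245

p ≈ ln(err_3/err_2) / ln(err_2/err_1)
  = ln(0.000014581/0.00017584) / ln(0.00017584/0.0012990)
  = ln(0.082922) / ln(0.135366)
  = -2.489855 / -1.999773 ≈ 1.245069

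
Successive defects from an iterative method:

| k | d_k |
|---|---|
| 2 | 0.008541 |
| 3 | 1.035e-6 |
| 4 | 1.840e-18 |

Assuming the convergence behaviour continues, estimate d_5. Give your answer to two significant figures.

1.0e-53

First estimate the order: p ≈ ln(d_4/d_3) / ln(d_3/d_2) = ln(1.840e-18/1.035e-6)/ln(1.035e-6/0.008541) = ln(1.77778e-12)/ln(0.00012118) ≈ 3.0001.
Then d_5 ≈ d_4·(d_4/d_3)^p = 1.840e-18·(1.77778e-12)^3.0001 = 1.840e-18·5.6035e-36 ≈ 1.031e-53.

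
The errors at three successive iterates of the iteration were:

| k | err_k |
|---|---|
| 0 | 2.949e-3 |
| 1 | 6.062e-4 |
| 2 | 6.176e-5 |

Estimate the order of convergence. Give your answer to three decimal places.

p ≈ ln(err_2/err_1) / ln(err_1/err_0)
  = ln(6.176e-5/6.062e-4) / ln(6.062e-4/2.949e-3)
  = ln(0.101881) / ln(0.205561)
  = -2.283950 / -1.582012 ≈ 1.443700

1.444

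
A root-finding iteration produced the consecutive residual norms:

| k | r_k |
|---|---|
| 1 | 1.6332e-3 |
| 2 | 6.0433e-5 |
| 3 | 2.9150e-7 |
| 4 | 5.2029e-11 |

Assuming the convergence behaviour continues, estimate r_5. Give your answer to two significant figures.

4.5e-17

First estimate the order: p ≈ ln(r_4/r_3) / ln(r_3/r_2) = ln(5.2029e-11/2.9150e-7)/ln(2.9150e-7/6.0433e-5) = ln(0.000178487)/ln(0.00482352) ≈ 1.6180.
Then r_5 ≈ r_4·(r_4/r_3)^p = 5.2029e-11·(0.000178487)^1.6180 = 5.2029e-11·8.61191e-07 ≈ 4.481e-17.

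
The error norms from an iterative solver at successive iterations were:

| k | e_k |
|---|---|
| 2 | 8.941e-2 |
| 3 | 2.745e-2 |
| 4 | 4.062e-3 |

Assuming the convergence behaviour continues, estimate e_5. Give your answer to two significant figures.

First estimate the order: p ≈ ln(e_4/e_3) / ln(e_3/e_2) = ln(4.062e-3/2.745e-2)/ln(2.745e-2/8.941e-2) = ln(0.147978)/ln(0.307013) ≈ 1.6180.
Then e_5 ≈ e_4·(e_4/e_3)^p = 4.062e-3·(0.147978)^1.6180 = 4.062e-3·0.0454338 ≈ 0.0001846.

1.8e-4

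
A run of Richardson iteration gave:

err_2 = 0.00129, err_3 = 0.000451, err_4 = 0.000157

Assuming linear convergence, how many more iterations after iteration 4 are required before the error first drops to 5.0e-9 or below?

10

Rate ρ ≈ err_4/err_3 = 0.000157/0.000451 = 0.3481.
After j more steps, err_{4+j} ≈ 0.000157·ρ^j; need ρ^j ≤ 5.0e-9/0.000157 = 3.18471e-05.
j ≥ ln(3.18471e-05)/ln(0.3481) = -10.3546/-1.05527 = 9.812.
So 10 more iterations are needed.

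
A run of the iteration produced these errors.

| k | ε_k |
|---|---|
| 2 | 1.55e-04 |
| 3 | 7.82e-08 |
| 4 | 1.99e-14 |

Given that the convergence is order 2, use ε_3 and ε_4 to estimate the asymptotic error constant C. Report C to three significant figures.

3.25

C ≈ ε_4 / ε_3^2
  = 1.99e-14 / (7.82e-08)^2
  = 1.99e-14 / 6.11524e-15 ≈ 3.2542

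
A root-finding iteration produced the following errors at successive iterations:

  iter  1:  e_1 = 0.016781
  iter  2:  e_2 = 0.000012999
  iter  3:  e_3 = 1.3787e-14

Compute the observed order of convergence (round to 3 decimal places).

2.885

p ≈ ln(e_3/e_2) / ln(e_2/e_1)
  = ln(1.3787e-14/0.000012999) / ln(0.000012999/0.016781)
  = ln(1.06062e-09) / ln(0.000774626)
  = -20.664412 / -7.163130 ≈ 2.884830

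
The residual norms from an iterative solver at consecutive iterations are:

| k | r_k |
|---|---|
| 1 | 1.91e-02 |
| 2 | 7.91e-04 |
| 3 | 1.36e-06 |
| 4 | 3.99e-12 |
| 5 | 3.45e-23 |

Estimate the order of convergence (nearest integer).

Consecutive ratios: r_5/r_4 = 3.45e-23/3.99e-12 = 8.64662e-12, r_4/r_3 = 3.99e-12/1.36e-06 = 2.93382e-06.
p ≈ ln(8.64662e-12)/ln(2.93382e-06) = -25.4739/-12.7392 ≈ 2.00.
So the convergence is quadratic (order 2).

2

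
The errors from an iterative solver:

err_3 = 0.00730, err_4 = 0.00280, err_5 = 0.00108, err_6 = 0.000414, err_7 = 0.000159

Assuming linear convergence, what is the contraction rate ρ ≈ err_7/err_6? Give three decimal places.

ρ ≈ err_7/err_6 = 0.000159/0.000414 = 0.38406

0.384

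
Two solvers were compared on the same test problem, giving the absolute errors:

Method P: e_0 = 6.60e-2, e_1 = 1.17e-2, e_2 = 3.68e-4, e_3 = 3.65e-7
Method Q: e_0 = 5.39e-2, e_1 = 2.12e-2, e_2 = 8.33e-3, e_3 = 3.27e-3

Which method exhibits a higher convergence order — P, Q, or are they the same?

P

Method P: p ≈ ln(3.65e-7/3.68e-4)/ln(3.68e-4/1.17e-2) ≈ 2.00.
Method Q: p ≈ ln(3.27e-3/8.33e-3)/ln(8.33e-3/2.12e-2) ≈ 1.00.
Method P has the higher order (≈2.0 vs ≈1.0).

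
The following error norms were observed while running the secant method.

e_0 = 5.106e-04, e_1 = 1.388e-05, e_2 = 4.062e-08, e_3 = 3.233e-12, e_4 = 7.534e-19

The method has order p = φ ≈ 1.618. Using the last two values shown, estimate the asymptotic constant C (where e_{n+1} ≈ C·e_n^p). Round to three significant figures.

C ≈ e_4 / e_3^1.618
  = 7.534e-19 / (3.233e-12)^1.618
  = 7.534e-19 / 2.56178e-19 ≈ 2.9409

2.94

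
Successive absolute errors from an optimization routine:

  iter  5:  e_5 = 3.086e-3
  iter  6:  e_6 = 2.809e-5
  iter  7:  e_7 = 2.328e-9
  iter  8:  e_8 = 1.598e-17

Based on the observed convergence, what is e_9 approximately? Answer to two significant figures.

7.5e-34

First estimate the order: p ≈ ln(e_8/e_7) / ln(e_7/e_6) = ln(1.598e-17/2.328e-9)/ln(2.328e-9/2.809e-5) = ln(6.86426e-09)/ln(8.28765e-05) ≈ 2.0001.
Then e_9 ≈ e_8·(e_8/e_7)^p = 1.598e-17·(6.86426e-09)^2.0001 = 1.598e-17·4.70296e-17 ≈ 7.515e-34.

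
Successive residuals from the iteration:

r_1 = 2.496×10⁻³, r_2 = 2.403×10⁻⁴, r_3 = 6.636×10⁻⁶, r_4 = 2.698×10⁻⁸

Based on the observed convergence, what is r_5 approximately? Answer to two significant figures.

5.8e-12

First estimate the order: p ≈ ln(r_4/r_3) / ln(r_3/r_2) = ln(2.698×10⁻⁸/6.636×10⁻⁶)/ln(6.636×10⁻⁶/2.403×10⁻⁴) = ln(0.0040657)/ln(0.0276155) ≈ 1.5337.
Then r_5 ≈ r_4·(r_4/r_3)^p = 2.698×10⁻⁸·(0.0040657)^1.5337 = 2.698×10⁻⁸·0.000215343 ≈ 5.81e-12.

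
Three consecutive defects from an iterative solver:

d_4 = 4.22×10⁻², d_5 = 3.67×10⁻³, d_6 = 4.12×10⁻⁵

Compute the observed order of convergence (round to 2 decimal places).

1.84

p ≈ ln(d_6/d_5) / ln(d_5/d_4)
  = ln(4.12×10⁻⁵/3.67×10⁻³) / ln(3.67×10⁻³/4.22×10⁻²)
  = ln(0.0112262) / ln(0.0869668)
  = -4.48950 / -2.44223 ≈ 1.83828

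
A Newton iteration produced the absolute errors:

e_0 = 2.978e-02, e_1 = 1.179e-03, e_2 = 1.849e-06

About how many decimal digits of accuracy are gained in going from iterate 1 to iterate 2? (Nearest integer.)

Digits gained ≈ log₁₀(e_1/e_2) = log₁₀(1.179e-03/1.849e-06) = log₁₀(637.642) ≈ 2.805.

3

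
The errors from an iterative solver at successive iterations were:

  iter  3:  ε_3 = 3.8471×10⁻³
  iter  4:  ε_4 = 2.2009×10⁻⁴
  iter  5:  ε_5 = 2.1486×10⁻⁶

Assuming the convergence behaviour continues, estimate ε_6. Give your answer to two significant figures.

First estimate the order: p ≈ ln(ε_5/ε_4) / ln(ε_4/ε_3) = ln(2.1486×10⁻⁶/2.2009×10⁻⁴)/ln(2.2009×10⁻⁴/3.8471×10⁻³) = ln(0.00976237)/ln(0.0572093) ≈ 1.6180.
Then ε_6 ≈ ε_5·(ε_5/ε_4)^p = 2.1486×10⁻⁶·(0.00976237)^1.6180 = 2.1486×10⁻⁶·0.000558599 ≈ 1.2e-09.

1.2e-9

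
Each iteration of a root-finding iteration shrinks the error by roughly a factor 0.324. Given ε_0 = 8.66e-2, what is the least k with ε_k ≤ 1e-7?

13

After k steps, ε_k ≈ 8.66e-2·0.324^k.
Need 0.324^k ≤ 1e-7/8.66e-2 = 1.15473e-06.
k ≥ ln(1.15473e-06)/ln(0.324) = -13.6716/-1.12701 = 12.131.
Smallest integer k = 13.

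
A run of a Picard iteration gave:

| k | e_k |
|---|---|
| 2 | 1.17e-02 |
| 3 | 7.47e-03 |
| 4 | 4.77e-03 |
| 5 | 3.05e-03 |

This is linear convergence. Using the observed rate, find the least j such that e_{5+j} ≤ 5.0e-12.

46

Rate ρ ≈ e_5/e_4 = 3.05e-03/4.77e-03 = 0.6394.
After j more steps, e_{5+j} ≈ 3.05e-03·ρ^j; need ρ^j ≤ 5.0e-12/3.05e-03 = 1.63934e-09.
j ≥ ln(1.63934e-09)/ln(0.6394) = -20.2290/-0.44723 = 45.232.
So 46 more iterations are needed.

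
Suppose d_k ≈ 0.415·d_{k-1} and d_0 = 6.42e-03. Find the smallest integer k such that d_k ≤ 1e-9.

18

After k steps, d_k ≈ 6.42e-03·0.415^k.
Need 0.415^k ≤ 1e-9/6.42e-03 = 1.55763e-07.
k ≥ ln(1.55763e-07)/ln(0.415) = -15.6749/-0.87948 = 17.823.
Smallest integer k = 18.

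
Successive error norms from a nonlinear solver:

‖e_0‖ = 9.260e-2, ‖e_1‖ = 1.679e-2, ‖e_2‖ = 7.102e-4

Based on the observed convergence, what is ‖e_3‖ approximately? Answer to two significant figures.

First estimate the order: p ≈ ln(‖e_2‖/‖e_1‖) / ln(‖e_1‖/‖e_0‖) = ln(7.102e-4/1.679e-2)/ln(1.679e-2/9.260e-2) = ln(0.042299)/ln(0.181317) ≈ 1.8524.
Then ‖e_3‖ ≈ ‖e_2‖·(‖e_2‖/‖e_1‖)^p = 7.102e-4·(0.042299)^1.8524 = 7.102e-4·0.00285374 ≈ 2.027e-06.

2.0e-6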